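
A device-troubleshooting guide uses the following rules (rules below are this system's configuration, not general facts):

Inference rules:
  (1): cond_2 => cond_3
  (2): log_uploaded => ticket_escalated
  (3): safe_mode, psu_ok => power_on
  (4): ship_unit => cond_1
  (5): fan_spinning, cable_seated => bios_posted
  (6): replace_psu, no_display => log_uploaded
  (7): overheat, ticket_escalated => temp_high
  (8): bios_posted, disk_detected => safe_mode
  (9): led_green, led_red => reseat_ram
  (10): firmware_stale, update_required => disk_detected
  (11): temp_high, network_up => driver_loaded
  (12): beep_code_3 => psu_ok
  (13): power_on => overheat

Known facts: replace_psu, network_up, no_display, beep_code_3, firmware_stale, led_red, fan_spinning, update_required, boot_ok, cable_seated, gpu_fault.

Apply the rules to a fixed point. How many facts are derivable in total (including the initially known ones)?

21

[1] (5) [fan_spinning, cable_seated => bios_posted]; (6) [replace_psu, no_display => log_uploaded]; (10) [firmware_stale, update_required => disk_detected]; (12) [beep_code_3 => psu_ok]. ⇒ new: bios_posted, log_uploaded, disk_detected, psu_ok.
[2] (2) [log_uploaded => ticket_escalated]; (8) [bios_posted, disk_detected => safe_mode]. ⇒ new: ticket_escalated, safe_mode.
[3] (3) [safe_mode, psu_ok => power_on]. ⇒ new: power_on.
[4] (13) [power_on => overheat]. ⇒ new: overheat.
[5] (7) [overheat, ticket_escalated => temp_high]. ⇒ new: temp_high.
[6] (11) [temp_high, network_up => driver_loaded]. ⇒ new: driver_loaded.
Closure: {beep_code_3, bios_posted, boot_ok, cable_seated, disk_detected, driver_loaded, fan_spinning, firmware_stale, gpu_fault, led_red, log_uploaded, network_up, no_display, overheat, power_on, psu_ok, replace_psu, safe_mode, temp_high, ticket_escalated, update_required} — 21 facts.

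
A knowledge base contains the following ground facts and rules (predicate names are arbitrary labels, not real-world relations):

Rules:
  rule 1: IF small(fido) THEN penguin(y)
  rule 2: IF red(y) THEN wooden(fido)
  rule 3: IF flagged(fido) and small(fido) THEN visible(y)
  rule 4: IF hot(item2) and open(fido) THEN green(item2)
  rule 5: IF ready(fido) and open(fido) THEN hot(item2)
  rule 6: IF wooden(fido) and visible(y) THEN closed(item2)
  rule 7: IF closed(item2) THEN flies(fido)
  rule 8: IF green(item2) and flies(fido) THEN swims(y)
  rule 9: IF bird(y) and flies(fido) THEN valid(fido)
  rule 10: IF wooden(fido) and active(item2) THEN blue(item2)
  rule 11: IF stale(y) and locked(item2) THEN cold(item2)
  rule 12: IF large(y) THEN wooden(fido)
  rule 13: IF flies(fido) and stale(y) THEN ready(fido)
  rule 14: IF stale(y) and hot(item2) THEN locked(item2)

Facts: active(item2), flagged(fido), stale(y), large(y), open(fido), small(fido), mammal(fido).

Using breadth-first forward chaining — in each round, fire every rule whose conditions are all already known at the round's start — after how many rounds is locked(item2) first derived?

6

Round 1: rule 1 [IF small(fido) THEN penguin(y)]; rule 3 [IF flagged(fido) and small(fido) THEN visible(y)]; rule 12 [IF large(y) THEN wooden(fido)]. New: penguin(y), visible(y), wooden(fido).
Round 2: rule 6 [IF wooden(fido) and visible(y) THEN closed(item2)]; rule 10 [IF wooden(fido) and active(item2) THEN blue(item2)]. New: closed(item2), blue(item2).
Round 3: rule 7 [IF closed(item2) THEN flies(fido)]. New: flies(fido).
Round 4: rule 13 [IF flies(fido) and stale(y) THEN ready(fido)]. New: ready(fido).
Round 5: rule 5 [IF ready(fido) and open(fido) THEN hot(item2)]. New: hot(item2).
Round 6: rule 4 [IF hot(item2) and open(fido) THEN green(item2)]; rule 14 [IF stale(y) and hot(item2) THEN locked(item2)]. New: green(item2), locked(item2).
locked(item2) first appears in round 6.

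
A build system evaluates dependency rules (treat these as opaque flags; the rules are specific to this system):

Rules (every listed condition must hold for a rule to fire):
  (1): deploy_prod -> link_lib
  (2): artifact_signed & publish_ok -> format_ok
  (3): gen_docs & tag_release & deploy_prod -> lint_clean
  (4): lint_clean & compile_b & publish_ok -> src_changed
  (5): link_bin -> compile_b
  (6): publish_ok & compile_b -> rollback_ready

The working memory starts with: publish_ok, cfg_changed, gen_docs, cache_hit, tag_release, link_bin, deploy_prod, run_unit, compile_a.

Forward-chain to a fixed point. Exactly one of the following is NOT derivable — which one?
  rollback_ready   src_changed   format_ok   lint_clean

format_ok

Round 1 fires (1), (3), (5), giving link_lib, lint_clean, compile_b.
Round 2 fires (4), (6), giving src_changed, rollback_ready.
Derived: src_changed (round 2), lint_clean (round 1), rollback_ready (round 2). format_ok never appears in any round.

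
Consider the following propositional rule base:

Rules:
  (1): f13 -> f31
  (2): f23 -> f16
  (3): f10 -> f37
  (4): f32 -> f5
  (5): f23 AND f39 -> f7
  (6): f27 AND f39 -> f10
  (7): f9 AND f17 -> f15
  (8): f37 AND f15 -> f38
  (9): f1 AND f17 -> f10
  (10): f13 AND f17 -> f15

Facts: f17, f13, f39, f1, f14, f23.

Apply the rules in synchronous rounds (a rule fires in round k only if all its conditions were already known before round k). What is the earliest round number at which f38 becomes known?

[1] (1) [f13 -> f31]; (2) [f23 -> f16]; (5) [f23 AND f39 -> f7]; (9) [f1 AND f17 -> f10]; (10) [f13 AND f17 -> f15]. ⇒ new: f31, f16, f7, f10, f15.
[2] (3) [f10 -> f37]. ⇒ new: f37.
[3] (8) [f37 AND f15 -> f38]. ⇒ new: f38.
f38 first appears in round 3.

3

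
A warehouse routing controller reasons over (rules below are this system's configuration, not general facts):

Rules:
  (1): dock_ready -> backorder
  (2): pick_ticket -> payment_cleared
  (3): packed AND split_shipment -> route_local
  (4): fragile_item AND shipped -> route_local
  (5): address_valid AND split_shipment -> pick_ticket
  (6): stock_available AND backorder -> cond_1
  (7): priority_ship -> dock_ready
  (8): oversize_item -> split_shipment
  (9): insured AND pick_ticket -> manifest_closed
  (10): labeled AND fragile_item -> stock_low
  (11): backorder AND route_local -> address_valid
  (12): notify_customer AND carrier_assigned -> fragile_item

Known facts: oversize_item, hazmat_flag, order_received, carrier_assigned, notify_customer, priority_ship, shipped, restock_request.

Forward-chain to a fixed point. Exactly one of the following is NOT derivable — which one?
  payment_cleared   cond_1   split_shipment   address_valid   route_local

cond_1

Round 1 fires (7), (8), (12), giving dock_ready, split_shipment, fragile_item.
Round 2 fires (1), (4), giving backorder, route_local.
Round 3 fires (11), giving address_valid.
Round 4 fires (5), giving pick_ticket.
Round 5 fires (2), giving payment_cleared.
Derived: address_valid (round 3), route_local (round 2), payment_cleared (round 5), split_shipment (round 1). cond_1 never appears in any round.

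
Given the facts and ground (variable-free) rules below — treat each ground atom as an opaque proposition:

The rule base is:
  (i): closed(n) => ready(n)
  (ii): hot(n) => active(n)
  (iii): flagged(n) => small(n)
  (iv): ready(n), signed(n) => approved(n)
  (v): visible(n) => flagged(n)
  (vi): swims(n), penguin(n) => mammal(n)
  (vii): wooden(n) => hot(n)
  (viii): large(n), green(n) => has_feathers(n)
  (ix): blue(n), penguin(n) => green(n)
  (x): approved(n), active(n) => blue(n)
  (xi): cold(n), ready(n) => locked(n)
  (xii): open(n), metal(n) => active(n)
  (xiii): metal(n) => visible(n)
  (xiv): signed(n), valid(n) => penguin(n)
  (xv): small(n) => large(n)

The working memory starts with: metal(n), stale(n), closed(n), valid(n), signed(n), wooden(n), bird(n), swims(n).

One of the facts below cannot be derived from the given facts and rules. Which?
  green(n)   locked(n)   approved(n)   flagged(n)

Round 1: (i) [closed(n) => ready(n)]; (vii) [wooden(n) => hot(n)]; (xiii) [metal(n) => visible(n)]; (xiv) [signed(n), valid(n) => penguin(n)]. New: ready(n), hot(n), visible(n), penguin(n).
Round 2: (ii) [hot(n) => active(n)]; (iv) [ready(n), signed(n) => approved(n)]; (v) [visible(n) => flagged(n)]; (vi) [swims(n), penguin(n) => mammal(n)]. New: active(n), approved(n), flagged(n), mammal(n).
Round 3: (iii) [flagged(n) => small(n)]; (x) [approved(n), active(n) => blue(n)]. New: small(n), blue(n).
Round 4: (ix) [blue(n), penguin(n) => green(n)]; (xv) [small(n) => large(n)]. New: green(n), large(n).
Round 5: (viii) [large(n), green(n) => has_feathers(n)]. New: has_feathers(n).
Derived: flagged(n) (round 2), green(n) (round 4), approved(n) (round 2). locked(n) never appears in any round.

locked(n)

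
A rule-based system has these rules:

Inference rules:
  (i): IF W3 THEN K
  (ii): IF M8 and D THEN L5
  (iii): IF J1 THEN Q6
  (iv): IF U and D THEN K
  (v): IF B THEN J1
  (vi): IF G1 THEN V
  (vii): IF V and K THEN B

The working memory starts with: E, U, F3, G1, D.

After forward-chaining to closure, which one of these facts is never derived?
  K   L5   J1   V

Round 1 — (iv), (vi), derive K, V.
Round 2 — (vii), derive B.
Round 3 — (v), derive J1.
Round 4 — (iii), derive Q6.
Derived: V (round 1), K (round 1), J1 (round 3). L5 never appears in any round.

L5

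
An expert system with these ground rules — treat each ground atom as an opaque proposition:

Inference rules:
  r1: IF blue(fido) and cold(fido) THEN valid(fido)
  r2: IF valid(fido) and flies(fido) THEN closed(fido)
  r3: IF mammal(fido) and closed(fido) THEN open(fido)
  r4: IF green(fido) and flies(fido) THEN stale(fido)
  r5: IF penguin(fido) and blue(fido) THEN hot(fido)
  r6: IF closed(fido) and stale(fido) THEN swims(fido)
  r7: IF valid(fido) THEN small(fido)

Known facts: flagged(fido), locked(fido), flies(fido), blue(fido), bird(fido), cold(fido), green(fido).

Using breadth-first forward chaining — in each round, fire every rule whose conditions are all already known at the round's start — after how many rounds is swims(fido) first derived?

Round 1: r1 [IF blue(fido) and cold(fido) THEN valid(fido)]; r4 [IF green(fido) and flies(fido) THEN stale(fido)]. Adds valid(fido), stale(fido).
Round 2: r2 [IF valid(fido) and flies(fido) THEN closed(fido)]; r7 [IF valid(fido) THEN small(fido)]. Adds closed(fido), small(fido).
Round 3: r6 [IF closed(fido) and stale(fido) THEN swims(fido)]. Adds swims(fido).
swims(fido) first appears in round 3.

3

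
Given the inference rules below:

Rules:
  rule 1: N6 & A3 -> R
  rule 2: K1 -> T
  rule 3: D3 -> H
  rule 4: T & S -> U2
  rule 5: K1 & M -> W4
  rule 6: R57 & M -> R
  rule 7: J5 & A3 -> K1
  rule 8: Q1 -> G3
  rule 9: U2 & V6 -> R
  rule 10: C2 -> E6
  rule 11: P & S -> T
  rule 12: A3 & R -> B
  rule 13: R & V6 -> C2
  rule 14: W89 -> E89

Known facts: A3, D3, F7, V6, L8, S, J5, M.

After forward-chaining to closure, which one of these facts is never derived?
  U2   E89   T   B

Round 1: rule 3 [D3 -> H]; rule 7 [J5 & A3 -> K1]. Adds H, K1.
Round 2: rule 2 [K1 -> T]; rule 5 [K1 & M -> W4]. Adds T, W4.
Round 3: rule 4 [T & S -> U2]. Adds U2.
Round 4: rule 9 [U2 & V6 -> R]. Adds R.
Round 5: rule 12 [A3 & R -> B]; rule 13 [R & V6 -> C2]. Adds B, C2.
Round 6: rule 10 [C2 -> E6]. Adds E6.
Derived: B (round 5), U2 (round 3), T (round 2). E89 never appears in any round.

E89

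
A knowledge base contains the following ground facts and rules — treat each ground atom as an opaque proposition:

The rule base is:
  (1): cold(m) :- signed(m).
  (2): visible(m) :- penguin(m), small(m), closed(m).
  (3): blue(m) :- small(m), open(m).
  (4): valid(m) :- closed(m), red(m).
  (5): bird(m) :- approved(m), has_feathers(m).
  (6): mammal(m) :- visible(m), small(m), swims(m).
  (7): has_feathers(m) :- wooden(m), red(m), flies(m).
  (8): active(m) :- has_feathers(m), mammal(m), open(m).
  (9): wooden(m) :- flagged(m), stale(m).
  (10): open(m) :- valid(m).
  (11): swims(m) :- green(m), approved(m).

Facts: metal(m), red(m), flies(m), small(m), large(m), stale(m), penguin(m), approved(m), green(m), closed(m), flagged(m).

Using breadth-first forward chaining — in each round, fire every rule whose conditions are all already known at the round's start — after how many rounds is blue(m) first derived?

Round 1: (2) [visible(m) :- penguin(m), small(m), closed(m).]; (4) [valid(m) :- closed(m), red(m).]; (9) [wooden(m) :- flagged(m), stale(m).]; (11) [swims(m) :- green(m), approved(m).]. New: visible(m), valid(m), wooden(m), swims(m).
Round 2: (6) [mammal(m) :- visible(m), small(m), swims(m).]; (7) [has_feathers(m) :- wooden(m), red(m), flies(m).]; (10) [open(m) :- valid(m).]. New: mammal(m), has_feathers(m), open(m).
Round 3: (3) [blue(m) :- small(m), open(m).]; (5) [bird(m) :- approved(m), has_feathers(m).]; (8) [active(m) :- has_feathers(m), mammal(m), open(m).]. New: blue(m), bird(m), active(m).
blue(m) first appears in round 3.

3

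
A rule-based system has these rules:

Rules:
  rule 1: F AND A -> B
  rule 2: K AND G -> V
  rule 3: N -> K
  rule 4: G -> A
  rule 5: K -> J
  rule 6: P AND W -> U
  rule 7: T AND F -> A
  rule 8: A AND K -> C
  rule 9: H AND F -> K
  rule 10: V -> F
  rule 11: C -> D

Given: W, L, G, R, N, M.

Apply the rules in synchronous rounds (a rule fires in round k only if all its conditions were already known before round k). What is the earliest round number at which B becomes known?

Round 1: rule 3 [N -> K]; rule 4 [G -> A]. New: K, A.
Round 2: rule 2 [K AND G -> V]; rule 5 [K -> J]; rule 8 [A AND K -> C]. New: V, J, C.
Round 3: rule 10 [V -> F]; rule 11 [C -> D]. New: F, D.
Round 4: rule 1 [F AND A -> B]. New: B.
B first appears in round 4.

4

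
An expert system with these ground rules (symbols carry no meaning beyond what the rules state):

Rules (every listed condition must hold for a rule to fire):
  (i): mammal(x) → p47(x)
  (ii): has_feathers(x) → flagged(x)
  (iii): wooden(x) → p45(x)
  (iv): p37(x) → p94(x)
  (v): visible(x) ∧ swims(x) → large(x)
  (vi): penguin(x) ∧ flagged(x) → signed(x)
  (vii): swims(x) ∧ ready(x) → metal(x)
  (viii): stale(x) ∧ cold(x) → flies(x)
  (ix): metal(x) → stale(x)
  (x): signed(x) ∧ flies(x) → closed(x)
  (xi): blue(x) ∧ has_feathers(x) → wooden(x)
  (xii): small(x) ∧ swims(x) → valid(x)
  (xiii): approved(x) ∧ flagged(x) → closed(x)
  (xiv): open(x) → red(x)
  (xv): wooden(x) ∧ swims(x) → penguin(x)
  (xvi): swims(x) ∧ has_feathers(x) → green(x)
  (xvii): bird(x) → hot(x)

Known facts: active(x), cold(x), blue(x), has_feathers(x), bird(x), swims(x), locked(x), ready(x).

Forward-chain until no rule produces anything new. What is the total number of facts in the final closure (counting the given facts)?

[1] (ii) [has_feathers(x) → flagged(x)]; (vii) [swims(x) ∧ ready(x) → metal(x)]; (xi) [blue(x) ∧ has_feathers(x) → wooden(x)]; (xvi) [swims(x) ∧ has_feathers(x) → green(x)]; (xvii) [bird(x) → hot(x)]. ⇒ new: flagged(x), metal(x), wooden(x), green(x), hot(x).
[2] (iii) [wooden(x) → p45(x)]; (ix) [metal(x) → stale(x)]; (xv) [wooden(x) ∧ swims(x) → penguin(x)]. ⇒ new: p45(x), stale(x), penguin(x).
[3] (vi) [penguin(x) ∧ flagged(x) → signed(x)]; (viii) [stale(x) ∧ cold(x) → flies(x)]. ⇒ new: signed(x), flies(x).
[4] (x) [signed(x) ∧ flies(x) → closed(x)]. ⇒ new: closed(x).
Closure: {active(x), bird(x), blue(x), closed(x), cold(x), flagged(x), flies(x), green(x), has_feathers(x), hot(x), locked(x), metal(x), p45(x), penguin(x), ready(x), signed(x), stale(x), swims(x), wooden(x)} — 19 facts.

19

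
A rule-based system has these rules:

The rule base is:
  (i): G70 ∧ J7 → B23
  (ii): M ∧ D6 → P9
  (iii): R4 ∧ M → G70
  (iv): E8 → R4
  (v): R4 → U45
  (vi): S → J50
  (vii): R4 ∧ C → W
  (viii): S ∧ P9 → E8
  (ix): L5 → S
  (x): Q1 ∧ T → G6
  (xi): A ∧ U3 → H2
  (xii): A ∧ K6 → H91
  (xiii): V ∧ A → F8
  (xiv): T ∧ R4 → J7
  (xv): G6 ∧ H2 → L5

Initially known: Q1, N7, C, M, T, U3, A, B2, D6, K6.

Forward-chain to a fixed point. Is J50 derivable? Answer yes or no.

Round 1 — (ii), (x), (xi), (xii), derive P9, G6, H2, H91.
Round 2 — (xv), derive L5.
Round 3 — (ix), derive S.
Round 4 — (vi), (viii), derive J50, E8.
Round 5 — (iv), derive R4.
Round 6 — (iii), (v), (vii), (xiv), derive G70, U45, W, J7.
Round 7 — (i), derive B23.
J50 appears in round 4, so it is derivable.

yes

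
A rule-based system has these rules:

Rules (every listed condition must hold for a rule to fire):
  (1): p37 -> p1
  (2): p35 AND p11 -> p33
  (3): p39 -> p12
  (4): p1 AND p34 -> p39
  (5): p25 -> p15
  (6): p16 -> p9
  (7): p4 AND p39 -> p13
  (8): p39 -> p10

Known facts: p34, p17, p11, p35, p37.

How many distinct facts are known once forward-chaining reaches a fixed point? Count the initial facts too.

10

Round 1 fires (1), (2), giving p1, p33.
Round 2 fires (4), giving p39.
Round 3 fires (3), (8), giving p12, p10.
Closure: {p1, p10, p11, p12, p17, p33, p34, p35, p37, p39} — 10 facts.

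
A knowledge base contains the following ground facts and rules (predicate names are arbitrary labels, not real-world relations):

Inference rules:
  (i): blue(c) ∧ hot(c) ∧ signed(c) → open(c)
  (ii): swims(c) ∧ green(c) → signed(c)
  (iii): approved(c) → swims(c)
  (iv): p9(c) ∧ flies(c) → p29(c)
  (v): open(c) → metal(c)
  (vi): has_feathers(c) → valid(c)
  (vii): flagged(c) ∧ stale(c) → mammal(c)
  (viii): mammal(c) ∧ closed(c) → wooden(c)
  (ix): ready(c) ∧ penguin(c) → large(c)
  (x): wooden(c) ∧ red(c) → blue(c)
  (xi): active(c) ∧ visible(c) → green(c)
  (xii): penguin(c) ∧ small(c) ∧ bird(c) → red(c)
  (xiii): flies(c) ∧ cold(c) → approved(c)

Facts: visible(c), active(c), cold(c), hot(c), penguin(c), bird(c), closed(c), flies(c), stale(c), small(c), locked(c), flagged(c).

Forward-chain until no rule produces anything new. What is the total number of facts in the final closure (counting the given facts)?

[1] (vii) [flagged(c) ∧ stale(c) → mammal(c)]; (xi) [active(c) ∧ visible(c) → green(c)]; (xii) [penguin(c) ∧ small(c) ∧ bird(c) → red(c)]; (xiii) [flies(c) ∧ cold(c) → approved(c)]. ⇒ new: mammal(c), green(c), red(c), approved(c).
[2] (iii) [approved(c) → swims(c)]; (viii) [mammal(c) ∧ closed(c) → wooden(c)]. ⇒ new: swims(c), wooden(c).
[3] (ii) [swims(c) ∧ green(c) → signed(c)]; (x) [wooden(c) ∧ red(c) → blue(c)]. ⇒ new: signed(c), blue(c).
[4] (i) [blue(c) ∧ hot(c) ∧ signed(c) → open(c)]. ⇒ new: open(c).
[5] (v) [open(c) → metal(c)]. ⇒ new: metal(c).
Closure: {active(c), approved(c), bird(c), blue(c), closed(c), cold(c), flagged(c), flies(c), green(c), hot(c), locked(c), mammal(c), metal(c), open(c), penguin(c), red(c), signed(c), small(c), stale(c), swims(c), visible(c), wooden(c)} — 22 facts.

22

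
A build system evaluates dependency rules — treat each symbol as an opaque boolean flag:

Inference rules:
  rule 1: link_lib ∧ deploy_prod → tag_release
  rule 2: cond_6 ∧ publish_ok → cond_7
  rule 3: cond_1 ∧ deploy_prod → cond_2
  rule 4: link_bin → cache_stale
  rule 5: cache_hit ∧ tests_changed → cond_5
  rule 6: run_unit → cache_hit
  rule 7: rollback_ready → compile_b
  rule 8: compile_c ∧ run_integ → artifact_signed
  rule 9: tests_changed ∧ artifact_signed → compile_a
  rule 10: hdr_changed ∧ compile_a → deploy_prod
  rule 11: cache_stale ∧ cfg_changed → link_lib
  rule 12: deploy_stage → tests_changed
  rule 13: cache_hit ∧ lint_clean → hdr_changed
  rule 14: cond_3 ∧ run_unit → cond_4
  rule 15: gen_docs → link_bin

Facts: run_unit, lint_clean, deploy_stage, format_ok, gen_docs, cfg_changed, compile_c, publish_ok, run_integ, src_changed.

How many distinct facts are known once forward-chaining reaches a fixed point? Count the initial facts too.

Round 1 fires rule 6, rule 8, rule 12, rule 15, giving cache_hit, artifact_signed, tests_changed, link_bin.
Round 2 fires rule 4, rule 5, rule 9, rule 13, giving cache_stale, cond_5, compile_a, hdr_changed.
Round 3 fires rule 10, rule 11, giving deploy_prod, link_lib.
Round 4 fires rule 1, giving tag_release.
Closure: {artifact_signed, cache_hit, cache_stale, cfg_changed, compile_a, compile_c, cond_5, deploy_prod, deploy_stage, format_ok, gen_docs, hdr_changed, link_bin, link_lib, lint_clean, publish_ok, run_integ, run_unit, src_changed, tag_release, tests_changed} — 21 facts.

21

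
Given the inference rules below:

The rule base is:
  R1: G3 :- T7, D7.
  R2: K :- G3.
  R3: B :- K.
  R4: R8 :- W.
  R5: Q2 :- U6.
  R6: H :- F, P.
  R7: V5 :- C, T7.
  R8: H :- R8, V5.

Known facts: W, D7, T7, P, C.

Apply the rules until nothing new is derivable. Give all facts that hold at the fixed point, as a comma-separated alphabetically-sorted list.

B, C, D7, G3, H, K, P, R8, T7, V5, W

Round 1: R1 [G3 :- T7, D7.]; R4 [R8 :- W.]; R7 [V5 :- C, T7.]. New: G3, R8, V5.
Round 2: R2 [K :- G3.]; R8 [H :- R8, V5.]. New: K, H.
Round 3: R3 [B :- K.]. New: B.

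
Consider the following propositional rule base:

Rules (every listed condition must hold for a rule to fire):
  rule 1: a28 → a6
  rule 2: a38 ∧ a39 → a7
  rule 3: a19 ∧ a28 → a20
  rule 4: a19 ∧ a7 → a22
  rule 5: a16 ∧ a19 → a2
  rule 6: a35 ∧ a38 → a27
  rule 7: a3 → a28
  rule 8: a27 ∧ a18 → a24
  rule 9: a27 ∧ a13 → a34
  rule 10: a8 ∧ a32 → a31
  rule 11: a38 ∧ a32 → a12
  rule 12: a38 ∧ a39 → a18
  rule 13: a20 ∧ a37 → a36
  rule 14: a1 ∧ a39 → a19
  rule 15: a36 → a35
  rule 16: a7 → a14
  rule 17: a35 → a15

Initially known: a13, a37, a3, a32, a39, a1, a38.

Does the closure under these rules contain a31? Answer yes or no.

no

Round 1 fires rule 2, rule 7, rule 11, rule 12, rule 14, giving a7, a28, a12, a18, a19.
Round 2 fires rule 1, rule 3, rule 4, rule 16, giving a6, a20, a22, a14.
Round 3 fires rule 13, giving a36.
Round 4 fires rule 15, giving a35.
Round 5 fires rule 6, rule 17, giving a27, a15.
Round 6 fires rule 8, rule 9, giving a24, a34.
Fixed point reached. a31 is concluded only by rule 10; rule 10 needs a8 (never derived).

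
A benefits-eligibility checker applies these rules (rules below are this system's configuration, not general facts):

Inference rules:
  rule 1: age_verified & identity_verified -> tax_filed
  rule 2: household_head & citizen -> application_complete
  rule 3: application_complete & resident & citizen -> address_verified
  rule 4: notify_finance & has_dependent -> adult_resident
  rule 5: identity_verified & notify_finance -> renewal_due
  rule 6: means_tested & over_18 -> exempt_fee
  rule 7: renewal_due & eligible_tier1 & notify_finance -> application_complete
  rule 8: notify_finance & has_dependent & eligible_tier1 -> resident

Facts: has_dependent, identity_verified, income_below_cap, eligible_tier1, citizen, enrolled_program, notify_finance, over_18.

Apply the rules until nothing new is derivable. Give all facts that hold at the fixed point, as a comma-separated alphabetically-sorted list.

Round 1: rule 4 [notify_finance & has_dependent -> adult_resident]; rule 5 [identity_verified & notify_finance -> renewal_due]; rule 8 [notify_finance & has_dependent & eligible_tier1 -> resident]. Adds adult_resident, renewal_due, resident.
Round 2: rule 7 [renewal_due & eligible_tier1 & notify_finance -> application_complete]. Adds application_complete.
Round 3: rule 3 [application_complete & resident & citizen -> address_verified]. Adds address_verified.

address_verified, adult_resident, application_complete, citizen, eligible_tier1, enrolled_program, has_dependent, identity_verified, income_below_cap, notify_finance, over_18, renewal_due, resident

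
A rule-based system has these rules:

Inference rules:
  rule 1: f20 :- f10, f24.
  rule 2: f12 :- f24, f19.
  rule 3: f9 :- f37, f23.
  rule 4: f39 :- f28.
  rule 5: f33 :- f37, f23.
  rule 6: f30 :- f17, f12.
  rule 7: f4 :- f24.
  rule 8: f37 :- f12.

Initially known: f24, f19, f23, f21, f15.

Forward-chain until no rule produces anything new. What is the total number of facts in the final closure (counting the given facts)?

10

Round 1: rule 2 [f12 :- f24, f19.]; rule 7 [f4 :- f24.]. Adds f12, f4.
Round 2: rule 8 [f37 :- f12.]. Adds f37.
Round 3: rule 3 [f9 :- f37, f23.]; rule 5 [f33 :- f37, f23.]. Adds f9, f33.
Closure: {f12, f15, f19, f21, f23, f24, f33, f37, f4, f9} — 10 facts.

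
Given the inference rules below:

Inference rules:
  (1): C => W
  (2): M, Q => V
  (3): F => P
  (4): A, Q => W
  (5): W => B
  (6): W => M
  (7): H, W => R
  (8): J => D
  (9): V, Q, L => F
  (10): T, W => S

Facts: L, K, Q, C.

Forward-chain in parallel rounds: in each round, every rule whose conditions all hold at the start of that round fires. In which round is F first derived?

Round 1 — (1), derive W.
Round 2 — (5), (6), derive B, M.
Round 3 — (2), derive V.
Round 4 — (9), derive F.
F first appears in round 4.

4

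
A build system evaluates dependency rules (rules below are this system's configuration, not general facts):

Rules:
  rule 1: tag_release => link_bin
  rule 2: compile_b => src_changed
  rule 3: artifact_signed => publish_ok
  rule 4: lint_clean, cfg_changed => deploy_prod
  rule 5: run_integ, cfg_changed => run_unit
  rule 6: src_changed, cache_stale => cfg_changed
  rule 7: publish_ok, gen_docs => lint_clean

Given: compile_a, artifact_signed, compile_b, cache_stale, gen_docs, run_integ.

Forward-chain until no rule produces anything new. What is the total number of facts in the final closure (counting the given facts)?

Round 1 — rule 2, rule 3, derive src_changed, publish_ok.
Round 2 — rule 6, rule 7, derive cfg_changed, lint_clean.
Round 3 — rule 4, rule 5, derive deploy_prod, run_unit.
Closure: {artifact_signed, cache_stale, cfg_changed, compile_a, compile_b, deploy_prod, gen_docs, lint_clean, publish_ok, run_integ, run_unit, src_changed} — 12 facts.

12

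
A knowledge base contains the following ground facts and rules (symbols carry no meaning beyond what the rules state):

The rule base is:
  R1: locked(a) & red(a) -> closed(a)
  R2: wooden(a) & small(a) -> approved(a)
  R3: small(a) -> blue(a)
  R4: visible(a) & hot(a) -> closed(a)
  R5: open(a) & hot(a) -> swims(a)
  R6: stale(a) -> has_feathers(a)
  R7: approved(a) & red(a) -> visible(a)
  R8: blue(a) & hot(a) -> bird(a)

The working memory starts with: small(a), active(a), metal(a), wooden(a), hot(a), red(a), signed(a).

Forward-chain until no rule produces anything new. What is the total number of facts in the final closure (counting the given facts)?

12

Round 1: R2 [wooden(a) & small(a) -> approved(a)]; R3 [small(a) -> blue(a)]. Adds approved(a), blue(a).
Round 2: R7 [approved(a) & red(a) -> visible(a)]; R8 [blue(a) & hot(a) -> bird(a)]. Adds visible(a), bird(a).
Round 3: R4 [visible(a) & hot(a) -> closed(a)]. Adds closed(a).
Closure: {active(a), approved(a), bird(a), blue(a), closed(a), hot(a), metal(a), red(a), signed(a), small(a), visible(a), wooden(a)} — 12 facts.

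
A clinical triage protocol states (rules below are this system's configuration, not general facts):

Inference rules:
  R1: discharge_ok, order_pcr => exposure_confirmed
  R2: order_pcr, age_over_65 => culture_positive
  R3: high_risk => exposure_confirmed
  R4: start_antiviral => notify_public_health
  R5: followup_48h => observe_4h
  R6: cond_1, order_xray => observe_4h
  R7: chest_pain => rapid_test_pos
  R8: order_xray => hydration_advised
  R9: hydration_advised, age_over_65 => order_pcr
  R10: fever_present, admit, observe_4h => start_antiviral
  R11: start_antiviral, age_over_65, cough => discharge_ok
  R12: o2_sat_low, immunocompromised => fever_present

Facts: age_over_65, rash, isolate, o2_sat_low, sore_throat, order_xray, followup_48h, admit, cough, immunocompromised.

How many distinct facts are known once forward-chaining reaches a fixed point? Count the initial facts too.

Round 1: R5 [followup_48h => observe_4h]; R8 [order_xray => hydration_advised]; R12 [o2_sat_low, immunocompromised => fever_present]. New: observe_4h, hydration_advised, fever_present.
Round 2: R9 [hydration_advised, age_over_65 => order_pcr]; R10 [fever_present, admit, observe_4h => start_antiviral]. New: order_pcr, start_antiviral.
Round 3: R2 [order_pcr, age_over_65 => culture_positive]; R4 [start_antiviral => notify_public_health]; R11 [start_antiviral, age_over_65, cough => discharge_ok]. New: culture_positive, notify_public_health, discharge_ok.
Round 4: R1 [discharge_ok, order_pcr => exposure_confirmed]. New: exposure_confirmed.
Closure: {admit, age_over_65, cough, culture_positive, discharge_ok, exposure_confirmed, fever_present, followup_48h, hydration_advised, immunocompromised, isolate, notify_public_health, o2_sat_low, observe_4h, order_pcr, order_xray, rash, sore_throat, start_antiviral} — 19 facts.

19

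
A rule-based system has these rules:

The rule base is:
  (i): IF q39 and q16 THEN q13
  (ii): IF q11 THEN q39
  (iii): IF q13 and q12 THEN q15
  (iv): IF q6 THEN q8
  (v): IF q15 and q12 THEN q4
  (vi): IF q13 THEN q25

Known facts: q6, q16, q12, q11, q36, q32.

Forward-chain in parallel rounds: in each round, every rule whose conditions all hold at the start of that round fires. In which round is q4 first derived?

Round 1: (ii) [IF q11 THEN q39]; (iv) [IF q6 THEN q8]. New: q39, q8.
Round 2: (i) [IF q39 and q16 THEN q13]. New: q13.
Round 3: (iii) [IF q13 and q12 THEN q15]; (vi) [IF q13 THEN q25]. New: q15, q25.
Round 4: (v) [IF q15 and q12 THEN q4]. New: q4.
q4 first appears in round 4.

4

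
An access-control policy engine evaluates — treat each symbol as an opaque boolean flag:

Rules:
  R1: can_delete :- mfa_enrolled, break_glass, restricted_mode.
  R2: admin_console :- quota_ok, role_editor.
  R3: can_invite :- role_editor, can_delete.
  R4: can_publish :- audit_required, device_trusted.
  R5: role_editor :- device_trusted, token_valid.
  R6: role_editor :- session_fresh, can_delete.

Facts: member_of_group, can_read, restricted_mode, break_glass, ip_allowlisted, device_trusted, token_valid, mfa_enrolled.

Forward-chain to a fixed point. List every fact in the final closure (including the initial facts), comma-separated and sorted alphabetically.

break_glass, can_delete, can_invite, can_read, device_trusted, ip_allowlisted, member_of_group, mfa_enrolled, restricted_mode, role_editor, token_valid

[1] R1 [can_delete :- mfa_enrolled, break_glass, restricted_mode.]; R5 [role_editor :- device_trusted, token_valid.]. ⇒ new: can_delete, role_editor.
[2] R3 [can_invite :- role_editor, can_delete.]. ⇒ new: can_invite.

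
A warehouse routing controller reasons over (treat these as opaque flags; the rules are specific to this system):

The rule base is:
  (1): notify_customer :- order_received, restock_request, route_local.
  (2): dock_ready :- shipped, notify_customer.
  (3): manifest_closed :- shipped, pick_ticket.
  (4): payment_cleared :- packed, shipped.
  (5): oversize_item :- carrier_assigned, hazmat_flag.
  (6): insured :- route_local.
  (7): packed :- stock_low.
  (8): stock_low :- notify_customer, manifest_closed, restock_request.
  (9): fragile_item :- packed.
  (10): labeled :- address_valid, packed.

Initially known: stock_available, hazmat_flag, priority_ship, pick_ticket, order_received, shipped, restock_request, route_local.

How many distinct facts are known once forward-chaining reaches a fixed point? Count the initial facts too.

Round 1: (1) [notify_customer :- order_received, restock_request, route_local.]; (3) [manifest_closed :- shipped, pick_ticket.]; (6) [insured :- route_local.]. New: notify_customer, manifest_closed, insured.
Round 2: (2) [dock_ready :- shipped, notify_customer.]; (8) [stock_low :- notify_customer, manifest_closed, restock_request.]. New: dock_ready, stock_low.
Round 3: (7) [packed :- stock_low.]. New: packed.
Round 4: (4) [payment_cleared :- packed, shipped.]; (9) [fragile_item :- packed.]. New: payment_cleared, fragile_item.
Closure: {dock_ready, fragile_item, hazmat_flag, insured, manifest_closed, notify_customer, order_received, packed, payment_cleared, pick_ticket, priority_ship, restock_request, route_local, shipped, stock_available, stock_low} — 16 facts.

16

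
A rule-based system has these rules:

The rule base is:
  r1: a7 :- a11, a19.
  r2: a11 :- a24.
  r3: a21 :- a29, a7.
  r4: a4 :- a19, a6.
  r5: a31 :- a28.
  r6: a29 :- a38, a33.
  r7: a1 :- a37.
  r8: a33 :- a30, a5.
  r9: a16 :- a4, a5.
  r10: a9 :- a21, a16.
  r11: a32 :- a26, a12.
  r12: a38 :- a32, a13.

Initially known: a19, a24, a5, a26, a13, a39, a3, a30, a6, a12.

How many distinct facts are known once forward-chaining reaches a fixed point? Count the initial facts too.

20

Round 1 — r2, r4, r8, r11, derive a11, a4, a33, a32.
Round 2 — r1, r9, r12, derive a7, a16, a38.
Round 3 — r6, derive a29.
Round 4 — r3, derive a21.
Round 5 — r10, derive a9.
Closure: {a11, a12, a13, a16, a19, a21, a24, a26, a29, a3, a30, a32, a33, a38, a39, a4, a5, a6, a7, a9} — 20 facts.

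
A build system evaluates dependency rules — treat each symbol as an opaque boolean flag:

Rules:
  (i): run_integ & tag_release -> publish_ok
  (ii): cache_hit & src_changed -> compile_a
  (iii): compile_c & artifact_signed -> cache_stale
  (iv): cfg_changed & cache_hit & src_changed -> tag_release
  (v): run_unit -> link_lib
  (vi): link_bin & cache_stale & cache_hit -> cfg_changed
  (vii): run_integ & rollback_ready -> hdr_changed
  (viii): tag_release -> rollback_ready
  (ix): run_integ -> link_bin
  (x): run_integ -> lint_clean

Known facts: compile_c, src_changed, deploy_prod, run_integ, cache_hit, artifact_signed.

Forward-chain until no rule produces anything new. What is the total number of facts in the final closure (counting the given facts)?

Round 1: (ii) [cache_hit & src_changed -> compile_a]; (iii) [compile_c & artifact_signed -> cache_stale]; (ix) [run_integ -> link_bin]; (x) [run_integ -> lint_clean]. New: compile_a, cache_stale, link_bin, lint_clean.
Round 2: (vi) [link_bin & cache_stale & cache_hit -> cfg_changed]. New: cfg_changed.
Round 3: (iv) [cfg_changed & cache_hit & src_changed -> tag_release]. New: tag_release.
Round 4: (i) [run_integ & tag_release -> publish_ok]; (viii) [tag_release -> rollback_ready]. New: publish_ok, rollback_ready.
Round 5: (vii) [run_integ & rollback_ready -> hdr_changed]. New: hdr_changed.
Closure: {artifact_signed, cache_hit, cache_stale, cfg_changed, compile_a, compile_c, deploy_prod, hdr_changed, link_bin, lint_clean, publish_ok, rollback_ready, run_integ, src_changed, tag_release} — 15 facts.

15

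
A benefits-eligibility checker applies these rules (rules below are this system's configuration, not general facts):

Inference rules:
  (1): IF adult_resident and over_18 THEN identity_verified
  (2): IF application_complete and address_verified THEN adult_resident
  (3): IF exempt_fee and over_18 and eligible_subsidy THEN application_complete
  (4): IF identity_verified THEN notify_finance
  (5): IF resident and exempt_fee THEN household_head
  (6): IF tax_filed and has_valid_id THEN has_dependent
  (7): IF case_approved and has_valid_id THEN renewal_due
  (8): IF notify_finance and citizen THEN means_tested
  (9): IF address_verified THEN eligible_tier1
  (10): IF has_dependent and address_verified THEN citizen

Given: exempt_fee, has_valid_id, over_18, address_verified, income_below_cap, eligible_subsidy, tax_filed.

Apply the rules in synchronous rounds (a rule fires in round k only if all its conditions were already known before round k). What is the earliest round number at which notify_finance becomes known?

4

Round 1 — (3), (6), (9), derive application_complete, has_dependent, eligible_tier1.
Round 2 — (2), (10), derive adult_resident, citizen.
Round 3 — (1), derive identity_verified.
Round 4 — (4), derive notify_finance.
notify_finance first appears in round 4.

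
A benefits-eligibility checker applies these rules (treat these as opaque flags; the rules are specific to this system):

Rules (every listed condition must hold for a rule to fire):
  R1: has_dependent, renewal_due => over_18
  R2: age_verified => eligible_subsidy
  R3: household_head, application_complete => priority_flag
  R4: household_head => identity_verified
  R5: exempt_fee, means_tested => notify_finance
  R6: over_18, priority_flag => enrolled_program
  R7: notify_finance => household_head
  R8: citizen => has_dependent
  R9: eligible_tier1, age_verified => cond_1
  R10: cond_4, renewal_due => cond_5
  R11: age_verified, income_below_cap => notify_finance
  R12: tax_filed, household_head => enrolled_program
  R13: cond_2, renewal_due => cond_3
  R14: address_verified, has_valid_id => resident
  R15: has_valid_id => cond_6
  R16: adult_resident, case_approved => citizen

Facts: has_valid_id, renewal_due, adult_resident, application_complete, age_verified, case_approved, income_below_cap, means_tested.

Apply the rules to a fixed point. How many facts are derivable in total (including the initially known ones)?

18

[1] R2 [age_verified => eligible_subsidy]; R11 [age_verified, income_below_cap => notify_finance]; R15 [has_valid_id => cond_6]; R16 [adult_resident, case_approved => citizen]. ⇒ new: eligible_subsidy, notify_finance, cond_6, citizen.
[2] R7 [notify_finance => household_head]; R8 [citizen => has_dependent]. ⇒ new: household_head, has_dependent.
[3] R1 [has_dependent, renewal_due => over_18]; R3 [household_head, application_complete => priority_flag]; R4 [household_head => identity_verified]. ⇒ new: over_18, priority_flag, identity_verified.
[4] R6 [over_18, priority_flag => enrolled_program]. ⇒ new: enrolled_program.
Closure: {adult_resident, age_verified, application_complete, case_approved, citizen, cond_6, eligible_subsidy, enrolled_program, has_dependent, has_valid_id, household_head, identity_verified, income_below_cap, means_tested, notify_finance, over_18, priority_flag, renewal_due} — 18 facts.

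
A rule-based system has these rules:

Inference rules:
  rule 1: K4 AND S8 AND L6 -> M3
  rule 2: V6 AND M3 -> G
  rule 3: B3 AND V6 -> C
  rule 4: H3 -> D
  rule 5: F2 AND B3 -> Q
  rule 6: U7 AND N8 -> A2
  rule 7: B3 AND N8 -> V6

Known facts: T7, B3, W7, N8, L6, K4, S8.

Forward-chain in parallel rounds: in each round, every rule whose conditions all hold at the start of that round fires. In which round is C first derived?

2

Round 1 — rule 1, rule 7, derive M3, V6.
Round 2 — rule 2, rule 3, derive G, C.
C first appears in round 2.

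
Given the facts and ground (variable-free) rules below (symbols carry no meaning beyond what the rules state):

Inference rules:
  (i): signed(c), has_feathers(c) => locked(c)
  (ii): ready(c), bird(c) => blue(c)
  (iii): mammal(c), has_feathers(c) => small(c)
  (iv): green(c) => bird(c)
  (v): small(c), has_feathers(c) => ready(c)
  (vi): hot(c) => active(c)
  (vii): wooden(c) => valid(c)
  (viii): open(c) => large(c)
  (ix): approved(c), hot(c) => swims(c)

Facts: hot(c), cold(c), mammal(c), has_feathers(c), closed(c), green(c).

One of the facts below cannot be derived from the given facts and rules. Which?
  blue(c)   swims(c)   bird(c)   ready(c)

swims(c)

[1] (iii) [mammal(c), has_feathers(c) => small(c)]; (iv) [green(c) => bird(c)]; (vi) [hot(c) => active(c)]. ⇒ new: small(c), bird(c), active(c).
[2] (v) [small(c), has_feathers(c) => ready(c)]. ⇒ new: ready(c).
[3] (ii) [ready(c), bird(c) => blue(c)]. ⇒ new: blue(c).
Derived: ready(c) (round 2), bird(c) (round 1), blue(c) (round 3). swims(c) never appears in any round.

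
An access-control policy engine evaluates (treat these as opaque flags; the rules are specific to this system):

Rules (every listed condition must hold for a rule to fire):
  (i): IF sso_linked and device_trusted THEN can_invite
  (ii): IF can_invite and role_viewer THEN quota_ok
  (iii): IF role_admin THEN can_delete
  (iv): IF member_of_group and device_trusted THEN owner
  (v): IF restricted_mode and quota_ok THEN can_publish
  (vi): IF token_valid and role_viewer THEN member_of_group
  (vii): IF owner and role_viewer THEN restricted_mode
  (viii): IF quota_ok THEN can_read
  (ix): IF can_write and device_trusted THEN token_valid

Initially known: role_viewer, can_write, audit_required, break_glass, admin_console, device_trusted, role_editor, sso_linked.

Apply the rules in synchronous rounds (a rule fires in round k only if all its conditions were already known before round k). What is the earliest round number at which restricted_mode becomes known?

Round 1 — (i), (ix), derive can_invite, token_valid.
Round 2 — (ii), (vi), derive quota_ok, member_of_group.
Round 3 — (iv), (viii), derive owner, can_read.
Round 4 — (vii), derive restricted_mode.
restricted_mode first appears in round 4.

4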